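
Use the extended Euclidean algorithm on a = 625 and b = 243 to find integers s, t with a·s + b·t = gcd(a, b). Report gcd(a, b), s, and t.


Euclidean algorithm on (625, 243) — divide until remainder is 0:
  625 = 2 · 243 + 139
  243 = 1 · 139 + 104
  139 = 1 · 104 + 35
  104 = 2 · 35 + 34
  35 = 1 · 34 + 1
  34 = 34 · 1 + 0
gcd(625, 243) = 1.
Track Bezout coefficients alongside the remainders: start with r₀ = 625 = a·1 + b·0 (s = 1, t = 0) and r₁ = 243 = a·0 + b·1 (s = 0, t = 1); each new remainder r_{k+1} = r_{k-1} − q_k·r_k inherits s_{k+1} = s_{k-1} − q_k·s_k, t_{k+1} = t_{k-1} − q_k·t_k, so r_k = a·s_k + b·t_k at every step:
  q = 2: r = 139, s = 1 − 2·0 = 1, t = 0 − 2·1 = -2  (check: 625·1 + 243·(-2) = 139)
  q = 1: r = 104, s = 0 − 1·1 = -1, t = 1 − 1·(-2) = 3  (check: 625·(-1) + 243·3 = 104)
  q = 1: r = 35, s = 1 − 1·(-1) = 2, t = -2 − 1·3 = -5  (check: 625·2 + 243·(-5) = 35)
  q = 2: r = 34, s = -1 − 2·2 = -5, t = 3 − 2·(-5) = 13  (check: 625·(-5) + 243·13 = 34)
  q = 1: r = 1, s = 2 − 1·(-5) = 7, t = -5 − 1·13 = -18  (check: 625·7 + 243·(-18) = 1)
The row with r = 1 (the gcd) gives the Bezout coefficients s = 7, t = -18.
Result: 625 · (7) + 243 · (-18) = 1.

gcd(625, 243) = 1; s = 7, t = -18 (check: 625·7 + 243·(-18) = 1).


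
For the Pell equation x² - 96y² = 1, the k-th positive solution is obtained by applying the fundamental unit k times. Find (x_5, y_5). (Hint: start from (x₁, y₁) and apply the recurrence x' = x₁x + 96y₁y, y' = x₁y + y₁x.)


Step 1: Find the fundamental solution (x₁, y₁) of x² - 96y² = 1.
  Expand √96 as a continued fraction. a₀ = ⌊√96⌋ = 9; iterate m_{k+1} = d_k·a_k − m_k, d_{k+1} = (96 − m_{k+1}²)/d_k, a_{k+1} = ⌊(a₀ + m_{k+1})/d_{k+1}⌋ (starting m₀ = 0, d₀ = 1), with convergents p_k = a_k·p_{k-1} + p_{k-2}, q_k = a_k·q_{k-1} + q_{k-2} (p₋₁ = 1, q₋₁ = 0):
  k = 0: a₀ = 9; p₀/q₀ = 9/1; p₀² − 96·q₀² = 81 − 96 = -15.
  k = 1: m = 9, d = 15, a = ⌊(9 + 9)/15⌋ = 1; p/q = (1·9 + 1)/(1·1 + 0) = 10/1; p² − 96·q² = 100 − 96 = 4.
  k = 2: m = 6, d = 4, a = ⌊(9 + 6)/4⌋ = 3; p/q = (3·10 + 9)/(3·1 + 1) = 39/4; p² − 96·q² = 1521 − 1536 = -15.
  k = 3: m = 6, d = 15, a = ⌊(9 + 6)/15⌋ = 1; p/q = (1·39 + 10)/(1·4 + 1) = 49/5; p² − 96·q² = 2401 − 2400 = 1.
  The first convergent with p² − 96·q² = 1 gives the fundamental solution (x₁, y₁) = (49, 5).
Step 2: Apply the recurrence (x_{n+1}, y_{n+1}) = (x₁x_n + 96y₁y_n, x₁y_n + y₁x_n) repeatedly.
  From (x_1, y_1) = (49, 5): x_2 = 49·49 + 96·5·5 = 4801; y_2 = 49·5 + 5·49 = 490.
  From (x_2, y_2) = (4801, 490): x_3 = 49·4801 + 96·5·490 = 470449; y_3 = 49·490 + 5·4801 = 48015.
  From (x_3, y_3) = (470449, 48015): x_4 = 49·470449 + 96·5·48015 = 46099201; y_4 = 49·48015 + 5·470449 = 4704980.
  From (x_4, y_4) = (46099201, 4704980): x_5 = 49·46099201 + 96·5·4704980 = 4517251249; y_5 = 49·4704980 + 5·46099201 = 461040025.
Step 3: Verify x_5² - 96·y_5² = 20405558846592060001 - 20405558846592060000 = 1 (should be 1). ✓

(x_1, y_1) = (49, 5); (x_5, y_5) = (4517251249, 461040025).


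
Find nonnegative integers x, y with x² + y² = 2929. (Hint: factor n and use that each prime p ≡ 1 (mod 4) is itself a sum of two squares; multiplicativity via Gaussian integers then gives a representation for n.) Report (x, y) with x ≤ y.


Step 1: Factor n = 2929 = 29 · 101.
Step 2: Check the mod-4 condition on each prime factor: 29 ≡ 1 (mod 4), exponent 1; 101 ≡ 1 (mod 4), exponent 1.
All primes ≡ 3 (mod 4) appear to even exponent (or don't appear), so by the two-squares theorem n IS expressible as a sum of two squares.
Step 3: Build a representation. Here n = 29 · 101 is a product of primes ≡ 1 (mod 4). Each prime p ≡ 1 (mod 4) is itself a sum of two squares; find a² by testing p − a² for a perfect square:
  29: 29 − 1² = 28, 29 − 2² = 25 = 5² ⇒ 29 = 2² + 5².
  101: 101 − 1² = 100 = 10² ⇒ 101 = 1² + 10².
  Combine using the Brahmagupta–Fibonacci identity (a² + b²)(c² + d²) = (ac − bd)² + (ad + bc)² = (ac + bd)² + (ad − bc)²:
  29 · 101 = 2929: from (2² + 5²)(1² + 10²), take (2·1 − 5·10, 2·10 + 5·1) = (2 − 50, 20 + 5) = (-48, 25); dropping signs (only squares matter) gives (48, 25); check 48² + 25² = 2304 + 625 = 2929 ✓.
Step 4: Order so x ≤ y and verify: 25² + 48² = 625 + 2304 = 2929 = n. ✓

n = 2929 = 25² + 48² (one valid representation with x ≤ y).


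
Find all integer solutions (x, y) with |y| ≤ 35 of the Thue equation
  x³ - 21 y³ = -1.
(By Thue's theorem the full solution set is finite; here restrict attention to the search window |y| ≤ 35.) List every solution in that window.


The equation is x³ - 21y³ = -1. For fixed y, x³ = 21·y³ − 1, so a solution requires the RHS to be a perfect cube.
Strategy: iterate y from -35 to 35, compute RHS = 21·y³ − 1, and check whether it is a (positive or negative) perfect cube.
Check small values of y:
  y = 0: RHS = -1 = (-1)³ ⇒ x = -1 works.
  y = 1: RHS = 20 is not a perfect cube.
  y = -1: RHS = -22 is not a perfect cube.
  y = 2: RHS = 167 is not a perfect cube.
  y = -2: RHS = -169 is not a perfect cube.
  y = 3: RHS = 566 is not a perfect cube.
  y = -3: RHS = -568 is not a perfect cube.
Continuing the search up to |y| = 35 finds no further solutions beyond those listed.
Collected solutions: (-1, 0).

Solutions (with |y| ≤ 35): (-1, 0).


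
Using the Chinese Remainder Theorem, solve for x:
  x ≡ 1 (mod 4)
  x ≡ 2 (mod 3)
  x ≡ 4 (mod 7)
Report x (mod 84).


Moduli 4, 3, 7 are pairwise coprime; by CRT there is a unique solution modulo M = 4 · 3 · 7 = 84.
Solve pairwise, accumulating the modulus:
  Start with x ≡ 1 (mod 4).
  Combine with x ≡ 2 (mod 3): since gcd(4, 3) = 1, we get a unique residue mod 12.
    Write x = 1 + 4·t and substitute into x ≡ 2 (mod 3): 4·t ≡ 2 − 1 = 1 (mod 3).
    Reduce coefficients mod 3: 1·t ≡ 1 (mod 3).
    So t ≡ 1 (mod 3).
    Then x = 1 + 4·1 = 5, valid modulo lcm(4, 3) = 12: x ≡ 5 (mod 12).
  Combine with x ≡ 4 (mod 7): since gcd(12, 7) = 1, we get a unique residue mod 84.
    Write x = 5 + 12·t and substitute into x ≡ 4 (mod 7): 12·t ≡ 4 − 5 = -1 (mod 7).
    Reduce coefficients mod 7: 5·t ≡ 6 (mod 7).
    The inverse of 5 mod 7 is 3 (since 5·3 = 15 = 2·7 + 1), so t ≡ 3·6 = 18 ≡ 4 (mod 7).
    Then x = 5 + 12·4 = 53, valid modulo lcm(12, 7) = 84: x ≡ 53 (mod 84).
Verify: 53 mod 4 = 1 ✓, 53 mod 3 = 2 ✓, 53 mod 7 = 4 ✓.

x ≡ 53 (mod 84).


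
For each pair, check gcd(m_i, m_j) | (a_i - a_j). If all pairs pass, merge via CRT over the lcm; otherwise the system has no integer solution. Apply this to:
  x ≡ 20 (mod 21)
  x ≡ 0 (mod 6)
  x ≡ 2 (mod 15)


Moduli 21, 6, 15 are not pairwise coprime, so CRT works modulo lcm(m_i) when all pairwise compatibility conditions hold.
Pairwise compatibility: gcd(m_i, m_j) must divide a_i - a_j for every pair.
Merge one congruence at a time:
  Start: x ≡ 20 (mod 21).
  Combine with x ≡ 0 (mod 6): gcd(21, 6) = 3, and 0 - 20 = -20 is NOT divisible by 3.
    ⇒ system is inconsistent (no integer solution).

No solution (the system is inconsistent).


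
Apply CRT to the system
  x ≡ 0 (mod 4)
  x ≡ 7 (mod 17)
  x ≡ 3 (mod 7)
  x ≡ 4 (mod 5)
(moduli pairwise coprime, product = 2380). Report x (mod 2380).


Product of moduli M = 4 · 17 · 7 · 5 = 2380.
Merge one congruence at a time:
  Start: x ≡ 0 (mod 4).
  Combine with x ≡ 7 (mod 17); new modulus lcm = 68.
    Write x = 0 + 4·t and substitute into x ≡ 7 (mod 17): 4·t ≡ 7 − 0 = 7 (mod 17).
    The inverse of 4 mod 17 is 13 (since 4·13 = 52 = 3·17 + 1), so t ≡ 13·7 = 91 ≡ 6 (mod 17).
    Then x = 0 + 4·6 = 24, valid modulo lcm(4, 17) = 68: x ≡ 24 (mod 68).
  Combine with x ≡ 3 (mod 7); new modulus lcm = 476.
    Write x = 24 + 68·t and substitute into x ≡ 3 (mod 7): 68·t ≡ 3 − 24 = -21 (mod 7).
    Reduce coefficients mod 7: 5·t ≡ 0 (mod 7).
    The inverse of 5 mod 7 is 3 (since 5·3 = 15 = 2·7 + 1), so t ≡ 3·0 = 0 ≡ 0 (mod 7).
    Then x = 24 + 68·0 = 24, valid modulo lcm(68, 7) = 476: x ≡ 24 (mod 476).
  Combine with x ≡ 4 (mod 5); new modulus lcm = 2380.
    Write x = 24 + 476·t and substitute into x ≡ 4 (mod 5): 476·t ≡ 4 − 24 = -20 (mod 5).
    Reduce coefficients mod 5: 1·t ≡ 0 (mod 5).
    So t ≡ 0 (mod 5).
    Then x = 24 + 476·0 = 24, valid modulo lcm(476, 5) = 2380: x ≡ 24 (mod 2380).
Verify against each original: 24 mod 4 = 0, 24 mod 17 = 7, 24 mod 7 = 3, 24 mod 5 = 4.

x ≡ 24 (mod 2380).


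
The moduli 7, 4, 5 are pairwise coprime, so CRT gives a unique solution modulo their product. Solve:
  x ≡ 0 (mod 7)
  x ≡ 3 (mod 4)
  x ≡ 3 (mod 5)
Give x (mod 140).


Moduli 7, 4, 5 are pairwise coprime; by CRT there is a unique solution modulo M = 7 · 4 · 5 = 140.
Solve pairwise, accumulating the modulus:
  Start with x ≡ 0 (mod 7).
  Combine with x ≡ 3 (mod 4): since gcd(7, 4) = 1, we get a unique residue mod 28.
    Write x = 0 + 7·t and substitute into x ≡ 3 (mod 4): 7·t ≡ 3 − 0 = 3 (mod 4).
    Reduce coefficients mod 4: 3·t ≡ 3 (mod 4).
    The inverse of 3 mod 4 is 3 (since 3·3 = 9 = 2·4 + 1), so t ≡ 3·3 = 9 ≡ 1 (mod 4).
    Then x = 0 + 7·1 = 7, valid modulo lcm(7, 4) = 28: x ≡ 7 (mod 28).
  Combine with x ≡ 3 (mod 5): since gcd(28, 5) = 1, we get a unique residue mod 140.
    Write x = 7 + 28·t and substitute into x ≡ 3 (mod 5): 28·t ≡ 3 − 7 = -4 (mod 5).
    Reduce coefficients mod 5: 3·t ≡ 1 (mod 5).
    The inverse of 3 mod 5 is 2 (since 3·2 = 6 = 1·5 + 1), so t ≡ 2·1 = 2 ≡ 2 (mod 5).
    Then x = 7 + 28·2 = 63, valid modulo lcm(28, 5) = 140: x ≡ 63 (mod 140).
Verify: 63 mod 7 = 0 ✓, 63 mod 4 = 3 ✓, 63 mod 5 = 3 ✓.

x ≡ 63 (mod 140).


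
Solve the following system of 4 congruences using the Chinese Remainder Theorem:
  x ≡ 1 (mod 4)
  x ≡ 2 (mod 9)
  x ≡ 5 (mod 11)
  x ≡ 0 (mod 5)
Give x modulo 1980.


Product of moduli M = 4 · 9 · 11 · 5 = 1980.
Merge one congruence at a time:
  Start: x ≡ 1 (mod 4).
  Combine with x ≡ 2 (mod 9); new modulus lcm = 36.
    Write x = 1 + 4·t and substitute into x ≡ 2 (mod 9): 4·t ≡ 2 − 1 = 1 (mod 9).
    The inverse of 4 mod 9 is 7 (since 4·7 = 28 = 3·9 + 1), so t ≡ 7·1 = 7 ≡ 7 (mod 9).
    Then x = 1 + 4·7 = 29, valid modulo lcm(4, 9) = 36: x ≡ 29 (mod 36).
  Combine with x ≡ 5 (mod 11); new modulus lcm = 396.
    Write x = 29 + 36·t and substitute into x ≡ 5 (mod 11): 36·t ≡ 5 − 29 = -24 (mod 11).
    Reduce coefficients mod 11: 3·t ≡ 9 (mod 11).
    The inverse of 3 mod 11 is 4 (since 3·4 = 12 = 1·11 + 1), so t ≡ 4·9 = 36 ≡ 3 (mod 11).
    Then x = 29 + 36·3 = 137, valid modulo lcm(36, 11) = 396: x ≡ 137 (mod 396).
  Combine with x ≡ 0 (mod 5); new modulus lcm = 1980.
    Write x = 137 + 396·t and substitute into x ≡ 0 (mod 5): 396·t ≡ 0 − 137 = -137 (mod 5).
    Reduce coefficients mod 5: 1·t ≡ 3 (mod 5).
    So t ≡ 3 (mod 5).
    Then x = 137 + 396·3 = 1325, valid modulo lcm(396, 5) = 1980: x ≡ 1325 (mod 1980).
Verify against each original: 1325 mod 4 = 1, 1325 mod 9 = 2, 1325 mod 11 = 5, 1325 mod 5 = 0.

x ≡ 1325 (mod 1980).


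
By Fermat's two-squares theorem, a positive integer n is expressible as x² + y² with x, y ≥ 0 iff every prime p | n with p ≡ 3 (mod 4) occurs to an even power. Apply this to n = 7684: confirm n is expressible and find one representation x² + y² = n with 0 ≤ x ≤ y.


Step 1: Factor n = 7684 = 2^2 · 17 · 113.
Step 2: Check the mod-4 condition on each prime factor: 2 = 2 (special); 17 ≡ 1 (mod 4), exponent 1; 113 ≡ 1 (mod 4), exponent 1.
All primes ≡ 3 (mod 4) appear to even exponent (or don't appear), so by the two-squares theorem n IS expressible as a sum of two squares.
Step 3: Build a representation. Group n = k² · m with k = 2 and m = 17 · 113 = 1921 (a product of primes ≡ 1 (mod 4)); a representation of m scales to one of n via (k·x)² + (k·y)² = k²(x² + y²). Each prime p ≡ 1 (mod 4) is itself a sum of two squares; find a² by testing p − a² for a perfect square:
  17: 17 − 1² = 16 = 4² ⇒ 17 = 1² + 4².
  113: 113 − 1² = 112, 113 − 2² = 109, 113 − 3² = 104, 113 − 4² = 97, 113 − 5² = 88, 113 − 6² = 77, 113 − 7² = 64 = 8² ⇒ 113 = 7² + 8².
  Combine using the Brahmagupta–Fibonacci identity (a² + b²)(c² + d²) = (ac − bd)² + (ad + bc)² = (ac + bd)² + (ad − bc)²:
  17 · 113 = 1921: from (1² + 4²)(7² + 8²), take (1·7 − 4·8, 1·8 + 4·7) = (7 − 32, 8 + 28) = (-25, 36); dropping signs (only squares matter) gives (25, 36); check 25² + 36² = 625 + 1296 = 1921 ✓.
  Scale by k = 2: (2·25, 2·36) = (50, 72).
Step 4: Order so x ≤ y and verify: 50² + 72² = 2500 + 5184 = 7684 = n. ✓

n = 7684 = 50² + 72² (one valid representation with x ≤ y).


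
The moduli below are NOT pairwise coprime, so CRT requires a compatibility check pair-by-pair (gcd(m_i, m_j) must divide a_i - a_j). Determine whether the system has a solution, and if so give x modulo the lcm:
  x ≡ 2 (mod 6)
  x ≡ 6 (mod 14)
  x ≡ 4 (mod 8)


Moduli 6, 14, 8 are not pairwise coprime, so CRT works modulo lcm(m_i) when all pairwise compatibility conditions hold.
Pairwise compatibility: gcd(m_i, m_j) must divide a_i - a_j for every pair.
Merge one congruence at a time:
  Start: x ≡ 2 (mod 6).
  Combine with x ≡ 6 (mod 14): gcd(6, 14) = 2; 6 - 2 = 4, which IS divisible by 2, so compatible.
    Write x = 2 + 6·t and substitute into x ≡ 6 (mod 14): 6·t ≡ 6 − 2 = 4 (mod 14).
    Divide the congruence (and modulus) by g = 2: 3·t ≡ 2 (mod 7).
    The inverse of 3 mod 7 is 5 (since 3·5 = 15 = 2·7 + 1), so t ≡ 5·2 = 10 ≡ 3 (mod 7).
    Then x = 2 + 6·3 = 20, valid modulo lcm(6, 14) = 42: x ≡ 20 (mod 42).
  Combine with x ≡ 4 (mod 8): gcd(42, 8) = 2; 4 - 20 = -16, which IS divisible by 2, so compatible.
    Write x = 20 + 42·t and substitute into x ≡ 4 (mod 8): 42·t ≡ 4 − 20 = -16 (mod 8).
    Divide the congruence (and modulus) by g = 2: 21·t ≡ -8 (mod 4).
    Reduce coefficients mod 4: 1·t ≡ 0 (mod 4).
    So t ≡ 0 (mod 4).
    Then x = 20 + 42·0 = 20, valid modulo lcm(42, 8) = 168: x ≡ 20 (mod 168).
Verify: 20 mod 6 = 2, 20 mod 14 = 6, 20 mod 8 = 4.

x ≡ 20 (mod 168).


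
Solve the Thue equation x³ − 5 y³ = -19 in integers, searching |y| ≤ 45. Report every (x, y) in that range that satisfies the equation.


The equation is x³ - 5y³ = -19. For fixed y, x³ = 5·y³ − 19, so a solution requires the RHS to be a perfect cube.
Strategy: iterate y from -45 to 45, compute RHS = 5·y³ − 19, and check whether it is a (positive or negative) perfect cube.
Check small values of y:
  y = 0: RHS = -19 is not a perfect cube.
  y = 1: RHS = -14 is not a perfect cube.
  y = -1: RHS = -24 is not a perfect cube.
  y = 2: RHS = 21 is not a perfect cube.
  y = -2: RHS = -59 is not a perfect cube.
  y = 3: RHS = 116 is not a perfect cube.
  y = -3: RHS = -154 is not a perfect cube.
Continuing the search up to |y| = 45 finds no solutions either.
No (x, y) in the scanned range satisfies the equation.

No integer solutions with |y| ≤ 45.


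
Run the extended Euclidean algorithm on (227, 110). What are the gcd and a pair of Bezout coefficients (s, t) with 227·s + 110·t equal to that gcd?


Euclidean algorithm on (227, 110) — divide until remainder is 0:
  227 = 2 · 110 + 7
  110 = 15 · 7 + 5
  7 = 1 · 5 + 2
  5 = 2 · 2 + 1
  2 = 2 · 1 + 0
gcd(227, 110) = 1.
Track Bezout coefficients alongside the remainders: start with r₀ = 227 = a·1 + b·0 (s = 1, t = 0) and r₁ = 110 = a·0 + b·1 (s = 0, t = 1); each new remainder r_{k+1} = r_{k-1} − q_k·r_k inherits s_{k+1} = s_{k-1} − q_k·s_k, t_{k+1} = t_{k-1} − q_k·t_k, so r_k = a·s_k + b·t_k at every step:
  q = 2: r = 7, s = 1 − 2·0 = 1, t = 0 − 2·1 = -2  (check: 227·1 + 110·(-2) = 7)
  q = 15: r = 5, s = 0 − 15·1 = -15, t = 1 − 15·(-2) = 31  (check: 227·(-15) + 110·31 = 5)
  q = 1: r = 2, s = 1 − 1·(-15) = 16, t = -2 − 1·31 = -33  (check: 227·16 + 110·(-33) = 2)
  q = 2: r = 1, s = -15 − 2·16 = -47, t = 31 − 2·(-33) = 97  (check: 227·(-47) + 110·97 = 1)
The row with r = 1 (the gcd) gives the Bezout coefficients s = -47, t = 97.
Result: 227 · (-47) + 110 · (97) = 1.

gcd(227, 110) = 1; s = -47, t = 97 (check: 227·(-47) + 110·97 = 1).


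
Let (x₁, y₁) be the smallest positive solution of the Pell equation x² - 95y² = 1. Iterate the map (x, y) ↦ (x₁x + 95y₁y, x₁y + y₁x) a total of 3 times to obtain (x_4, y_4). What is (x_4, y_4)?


Step 1: Find the fundamental solution (x₁, y₁) of x² - 95y² = 1.
  Expand √95 as a continued fraction. a₀ = ⌊√95⌋ = 9; iterate m_{k+1} = d_k·a_k − m_k, d_{k+1} = (95 − m_{k+1}²)/d_k, a_{k+1} = ⌊(a₀ + m_{k+1})/d_{k+1}⌋ (starting m₀ = 0, d₀ = 1), with convergents p_k = a_k·p_{k-1} + p_{k-2}, q_k = a_k·q_{k-1} + q_{k-2} (p₋₁ = 1, q₋₁ = 0):
  k = 0: a₀ = 9; p₀/q₀ = 9/1; p₀² − 95·q₀² = 81 − 95 = -14.
  k = 1: m = 9, d = 14, a = ⌊(9 + 9)/14⌋ = 1; p/q = (1·9 + 1)/(1·1 + 0) = 10/1; p² − 95·q² = 100 − 95 = 5.
  k = 2: m = 5, d = 5, a = ⌊(9 + 5)/5⌋ = 2; p/q = (2·10 + 9)/(2·1 + 1) = 29/3; p² − 95·q² = 841 − 855 = -14.
  k = 3: m = 5, d = 14, a = ⌊(9 + 5)/14⌋ = 1; p/q = (1·29 + 10)/(1·3 + 1) = 39/4; p² − 95·q² = 1521 − 1520 = 1.
  The first convergent with p² − 95·q² = 1 gives the fundamental solution (x₁, y₁) = (39, 4).
Step 2: Apply the recurrence (x_{n+1}, y_{n+1}) = (x₁x_n + 95y₁y_n, x₁y_n + y₁x_n) repeatedly.
  From (x_1, y_1) = (39, 4): x_2 = 39·39 + 95·4·4 = 3041; y_2 = 39·4 + 4·39 = 312.
  From (x_2, y_2) = (3041, 312): x_3 = 39·3041 + 95·4·312 = 237159; y_3 = 39·312 + 4·3041 = 24332.
  From (x_3, y_3) = (237159, 24332): x_4 = 39·237159 + 95·4·24332 = 18495361; y_4 = 39·24332 + 4·237159 = 1897584.
Step 3: Verify x_4² - 95·y_4² = 342078378520321 - 342078378520320 = 1 (should be 1). ✓

(x_1, y_1) = (39, 4); (x_4, y_4) = (18495361, 1897584).


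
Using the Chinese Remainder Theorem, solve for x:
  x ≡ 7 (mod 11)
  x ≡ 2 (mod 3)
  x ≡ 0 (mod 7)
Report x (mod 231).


Moduli 11, 3, 7 are pairwise coprime; by CRT there is a unique solution modulo M = 11 · 3 · 7 = 231.
Solve pairwise, accumulating the modulus:
  Start with x ≡ 7 (mod 11).
  Combine with x ≡ 2 (mod 3): since gcd(11, 3) = 1, we get a unique residue mod 33.
    Write x = 7 + 11·t and substitute into x ≡ 2 (mod 3): 11·t ≡ 2 − 7 = -5 (mod 3).
    Reduce coefficients mod 3: 2·t ≡ 1 (mod 3).
    The inverse of 2 mod 3 is 2 (since 2·2 = 4 = 1·3 + 1), so t ≡ 2·1 = 2 ≡ 2 (mod 3).
    Then x = 7 + 11·2 = 29, valid modulo lcm(11, 3) = 33: x ≡ 29 (mod 33).
  Combine with x ≡ 0 (mod 7): since gcd(33, 7) = 1, we get a unique residue mod 231.
    Write x = 29 + 33·t and substitute into x ≡ 0 (mod 7): 33·t ≡ 0 − 29 = -29 (mod 7).
    Reduce coefficients mod 7: 5·t ≡ 6 (mod 7).
    The inverse of 5 mod 7 is 3 (since 5·3 = 15 = 2·7 + 1), so t ≡ 3·6 = 18 ≡ 4 (mod 7).
    Then x = 29 + 33·4 = 161, valid modulo lcm(33, 7) = 231: x ≡ 161 (mod 231).
Verify: 161 mod 11 = 7 ✓, 161 mod 3 = 2 ✓, 161 mod 7 = 0 ✓.

x ≡ 161 (mod 231).


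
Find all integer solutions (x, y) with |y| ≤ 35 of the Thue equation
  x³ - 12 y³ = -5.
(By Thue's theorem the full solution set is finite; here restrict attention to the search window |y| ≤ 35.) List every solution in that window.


The equation is x³ - 12y³ = -5. For fixed y, x³ = 12·y³ − 5, so a solution requires the RHS to be a perfect cube.
Strategy: iterate y from -35 to 35, compute RHS = 12·y³ − 5, and check whether it is a (positive or negative) perfect cube.
Check small values of y:
  y = 0: RHS = -5 is not a perfect cube.
  y = 1: RHS = 7 is not a perfect cube.
  y = -1: RHS = -17 is not a perfect cube.
  y = 2: RHS = 91 is not a perfect cube.
  y = -2: RHS = -101 is not a perfect cube.
  y = 3: RHS = 319 is not a perfect cube.
  y = -3: RHS = -329 is not a perfect cube.
Continuing the search up to |y| = 35 finds no solutions either.
No (x, y) in the scanned range satisfies the equation.

No integer solutions with |y| ≤ 35.


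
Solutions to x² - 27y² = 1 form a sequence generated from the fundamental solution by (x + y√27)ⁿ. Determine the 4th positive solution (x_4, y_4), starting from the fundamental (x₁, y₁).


Step 1: Find the fundamental solution (x₁, y₁) of x² - 27y² = 1.
  Expand √27 as a continued fraction. a₀ = ⌊√27⌋ = 5; iterate m_{k+1} = d_k·a_k − m_k, d_{k+1} = (27 − m_{k+1}²)/d_k, a_{k+1} = ⌊(a₀ + m_{k+1})/d_{k+1}⌋ (starting m₀ = 0, d₀ = 1), with convergents p_k = a_k·p_{k-1} + p_{k-2}, q_k = a_k·q_{k-1} + q_{k-2} (p₋₁ = 1, q₋₁ = 0):
  k = 0: a₀ = 5; p₀/q₀ = 5/1; p₀² − 27·q₀² = 25 − 27 = -2.
  k = 1: m = 5, d = 2, a = ⌊(5 + 5)/2⌋ = 5; p/q = (5·5 + 1)/(5·1 + 0) = 26/5; p² − 27·q² = 676 − 675 = 1.
  The first convergent with p² − 27·q² = 1 gives the fundamental solution (x₁, y₁) = (26, 5).
Step 2: Apply the recurrence (x_{n+1}, y_{n+1}) = (x₁x_n + 27y₁y_n, x₁y_n + y₁x_n) repeatedly.
  From (x_1, y_1) = (26, 5): x_2 = 26·26 + 27·5·5 = 1351; y_2 = 26·5 + 5·26 = 260.
  From (x_2, y_2) = (1351, 260): x_3 = 26·1351 + 27·5·260 = 70226; y_3 = 26·260 + 5·1351 = 13515.
  From (x_3, y_3) = (70226, 13515): x_4 = 26·70226 + 27·5·13515 = 3650401; y_4 = 26·13515 + 5·70226 = 702520.
Step 3: Verify x_4² - 27·y_4² = 13325427460801 - 13325427460800 = 1 (should be 1). ✓

(x_1, y_1) = (26, 5); (x_4, y_4) = (3650401, 702520).


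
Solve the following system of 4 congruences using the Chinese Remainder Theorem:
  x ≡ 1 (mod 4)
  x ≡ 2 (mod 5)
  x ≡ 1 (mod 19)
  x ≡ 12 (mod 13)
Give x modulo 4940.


Product of moduli M = 4 · 5 · 19 · 13 = 4940.
Merge one congruence at a time:
  Start: x ≡ 1 (mod 4).
  Combine with x ≡ 2 (mod 5); new modulus lcm = 20.
    Write x = 1 + 4·t and substitute into x ≡ 2 (mod 5): 4·t ≡ 2 − 1 = 1 (mod 5).
    The inverse of 4 mod 5 is 4 (since 4·4 = 16 = 3·5 + 1), so t ≡ 4·1 = 4 ≡ 4 (mod 5).
    Then x = 1 + 4·4 = 17, valid modulo lcm(4, 5) = 20: x ≡ 17 (mod 20).
  Combine with x ≡ 1 (mod 19); new modulus lcm = 380.
    Write x = 17 + 20·t and substitute into x ≡ 1 (mod 19): 20·t ≡ 1 − 17 = -16 (mod 19).
    Reduce coefficients mod 19: 1·t ≡ 3 (mod 19).
    So t ≡ 3 (mod 19).
    Then x = 17 + 20·3 = 77, valid modulo lcm(20, 19) = 380: x ≡ 77 (mod 380).
  Combine with x ≡ 12 (mod 13); new modulus lcm = 4940.
    Write x = 77 + 380·t and substitute into x ≡ 12 (mod 13): 380·t ≡ 12 − 77 = -65 (mod 13).
    Reduce coefficients mod 13: 3·t ≡ 0 (mod 13).
    The inverse of 3 mod 13 is 9 (since 3·9 = 27 = 2·13 + 1), so t ≡ 9·0 = 0 ≡ 0 (mod 13).
    Then x = 77 + 380·0 = 77, valid modulo lcm(380, 13) = 4940: x ≡ 77 (mod 4940).
Verify against each original: 77 mod 4 = 1, 77 mod 5 = 2, 77 mod 19 = 1, 77 mod 13 = 12.

x ≡ 77 (mod 4940).


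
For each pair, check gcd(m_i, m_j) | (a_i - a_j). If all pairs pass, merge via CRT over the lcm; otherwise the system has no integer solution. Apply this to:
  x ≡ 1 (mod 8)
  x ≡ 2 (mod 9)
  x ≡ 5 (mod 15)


Moduli 8, 9, 15 are not pairwise coprime, so CRT works modulo lcm(m_i) when all pairwise compatibility conditions hold.
Pairwise compatibility: gcd(m_i, m_j) must divide a_i - a_j for every pair.
Merge one congruence at a time:
  Start: x ≡ 1 (mod 8).
  Combine with x ≡ 2 (mod 9): gcd(8, 9) = 1; 2 - 1 = 1, which IS divisible by 1, so compatible.
    Write x = 1 + 8·t and substitute into x ≡ 2 (mod 9): 8·t ≡ 2 − 1 = 1 (mod 9).
    The inverse of 8 mod 9 is 8 (since 8·8 = 64 = 7·9 + 1), so t ≡ 8·1 = 8 ≡ 8 (mod 9).
    Then x = 1 + 8·8 = 65, valid modulo lcm(8, 9) = 72: x ≡ 65 (mod 72).
  Combine with x ≡ 5 (mod 15): gcd(72, 15) = 3; 5 - 65 = -60, which IS divisible by 3, so compatible.
    Write x = 65 + 72·t and substitute into x ≡ 5 (mod 15): 72·t ≡ 5 − 65 = -60 (mod 15).
    Divide the congruence (and modulus) by g = 3: 24·t ≡ -20 (mod 5).
    Reduce coefficients mod 5: 4·t ≡ 0 (mod 5).
    The inverse of 4 mod 5 is 4 (since 4·4 = 16 = 3·5 + 1), so t ≡ 4·0 = 0 ≡ 0 (mod 5).
    Then x = 65 + 72·0 = 65, valid modulo lcm(72, 15) = 360: x ≡ 65 (mod 360).
Verify: 65 mod 8 = 1, 65 mod 9 = 2, 65 mod 15 = 5.

x ≡ 65 (mod 360).


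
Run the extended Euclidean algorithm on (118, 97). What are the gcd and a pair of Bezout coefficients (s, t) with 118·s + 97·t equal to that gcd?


Euclidean algorithm on (118, 97) — divide until remainder is 0:
  118 = 1 · 97 + 21
  97 = 4 · 21 + 13
  21 = 1 · 13 + 8
  13 = 1 · 8 + 5
  8 = 1 · 5 + 3
  5 = 1 · 3 + 2
  3 = 1 · 2 + 1
  2 = 2 · 1 + 0
gcd(118, 97) = 1.
Track Bezout coefficients alongside the remainders: start with r₀ = 118 = a·1 + b·0 (s = 1, t = 0) and r₁ = 97 = a·0 + b·1 (s = 0, t = 1); each new remainder r_{k+1} = r_{k-1} − q_k·r_k inherits s_{k+1} = s_{k-1} − q_k·s_k, t_{k+1} = t_{k-1} − q_k·t_k, so r_k = a·s_k + b·t_k at every step:
  q = 1: r = 21, s = 1 − 1·0 = 1, t = 0 − 1·1 = -1  (check: 118·1 + 97·(-1) = 21)
  q = 4: r = 13, s = 0 − 4·1 = -4, t = 1 − 4·(-1) = 5  (check: 118·(-4) + 97·5 = 13)
  q = 1: r = 8, s = 1 − 1·(-4) = 5, t = -1 − 1·5 = -6  (check: 118·5 + 97·(-6) = 8)
  q = 1: r = 5, s = -4 − 1·5 = -9, t = 5 − 1·(-6) = 11  (check: 118·(-9) + 97·11 = 5)
  q = 1: r = 3, s = 5 − 1·(-9) = 14, t = -6 − 1·11 = -17  (check: 118·14 + 97·(-17) = 3)
  q = 1: r = 2, s = -9 − 1·14 = -23, t = 11 − 1·(-17) = 28  (check: 118·(-23) + 97·28 = 2)
  q = 1: r = 1, s = 14 − 1·(-23) = 37, t = -17 − 1·28 = -45  (check: 118·37 + 97·(-45) = 1)
The row with r = 1 (the gcd) gives the Bezout coefficients s = 37, t = -45.
Result: 118 · (37) + 97 · (-45) = 1.

gcd(118, 97) = 1; s = 37, t = -45 (check: 118·37 + 97·(-45) = 1).


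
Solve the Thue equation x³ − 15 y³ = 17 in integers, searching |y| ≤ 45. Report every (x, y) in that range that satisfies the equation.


The equation is x³ - 15y³ = 17. For fixed y, x³ = 15·y³ + 17, so a solution requires the RHS to be a perfect cube.
Strategy: iterate y from -45 to 45, compute RHS = 15·y³ + 17, and check whether it is a (positive or negative) perfect cube.
Check small values of y:
  y = 0: RHS = 17 is not a perfect cube.
  y = 1: RHS = 32 is not a perfect cube.
  y = -1: RHS = 2 is not a perfect cube.
  y = 2: RHS = 137 is not a perfect cube.
  y = -2: RHS = -103 is not a perfect cube.
  y = 3: RHS = 422 is not a perfect cube.
  y = -3: RHS = -388 is not a perfect cube.
Continuing the search up to |y| = 45 finds no solutions either.
No (x, y) in the scanned range satisfies the equation.

No integer solutions with |y| ≤ 45.


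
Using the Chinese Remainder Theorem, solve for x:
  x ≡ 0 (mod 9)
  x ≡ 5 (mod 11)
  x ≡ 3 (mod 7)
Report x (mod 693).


Moduli 9, 11, 7 are pairwise coprime; by CRT there is a unique solution modulo M = 9 · 11 · 7 = 693.
Solve pairwise, accumulating the modulus:
  Start with x ≡ 0 (mod 9).
  Combine with x ≡ 5 (mod 11): since gcd(9, 11) = 1, we get a unique residue mod 99.
    Write x = 0 + 9·t and substitute into x ≡ 5 (mod 11): 9·t ≡ 5 − 0 = 5 (mod 11).
    The inverse of 9 mod 11 is 5 (since 9·5 = 45 = 4·11 + 1), so t ≡ 5·5 = 25 ≡ 3 (mod 11).
    Then x = 0 + 9·3 = 27, valid modulo lcm(9, 11) = 99: x ≡ 27 (mod 99).
  Combine with x ≡ 3 (mod 7): since gcd(99, 7) = 1, we get a unique residue mod 693.
    Write x = 27 + 99·t and substitute into x ≡ 3 (mod 7): 99·t ≡ 3 − 27 = -24 (mod 7).
    Reduce coefficients mod 7: 1·t ≡ 4 (mod 7).
    So t ≡ 4 (mod 7).
    Then x = 27 + 99·4 = 423, valid modulo lcm(99, 7) = 693: x ≡ 423 (mod 693).
Verify: 423 mod 9 = 0 ✓, 423 mod 11 = 5 ✓, 423 mod 7 = 3 ✓.

x ≡ 423 (mod 693).


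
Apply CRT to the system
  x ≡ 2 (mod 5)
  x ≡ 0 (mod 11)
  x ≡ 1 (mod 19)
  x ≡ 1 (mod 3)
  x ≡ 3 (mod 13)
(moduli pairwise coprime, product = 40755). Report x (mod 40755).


Product of moduli M = 5 · 11 · 19 · 3 · 13 = 40755.
Merge one congruence at a time:
  Start: x ≡ 2 (mod 5).
  Combine with x ≡ 0 (mod 11); new modulus lcm = 55.
    Write x = 2 + 5·t and substitute into x ≡ 0 (mod 11): 5·t ≡ 0 − 2 = -2 (mod 11).
    Reduce coefficients mod 11: 5·t ≡ 9 (mod 11).
    The inverse of 5 mod 11 is 9 (since 5·9 = 45 = 4·11 + 1), so t ≡ 9·9 = 81 ≡ 4 (mod 11).
    Then x = 2 + 5·4 = 22, valid modulo lcm(5, 11) = 55: x ≡ 22 (mod 55).
  Combine with x ≡ 1 (mod 19); new modulus lcm = 1045.
    Write x = 22 + 55·t and substitute into x ≡ 1 (mod 19): 55·t ≡ 1 − 22 = -21 (mod 19).
    Reduce coefficients mod 19: 17·t ≡ 17 (mod 19).
    The inverse of 17 mod 19 is 9 (since 17·9 = 153 = 8·19 + 1), so t ≡ 9·17 = 153 ≡ 1 (mod 19).
    Then x = 22 + 55·1 = 77, valid modulo lcm(55, 19) = 1045: x ≡ 77 (mod 1045).
  Combine with x ≡ 1 (mod 3); new modulus lcm = 3135.
    Write x = 77 + 1045·t and substitute into x ≡ 1 (mod 3): 1045·t ≡ 1 − 77 = -76 (mod 3).
    Reduce coefficients mod 3: 1·t ≡ 2 (mod 3).
    So t ≡ 2 (mod 3).
    Then x = 77 + 1045·2 = 2167, valid modulo lcm(1045, 3) = 3135: x ≡ 2167 (mod 3135).
  Combine with x ≡ 3 (mod 13); new modulus lcm = 40755.
    Write x = 2167 + 3135·t and substitute into x ≡ 3 (mod 13): 3135·t ≡ 3 − 2167 = -2164 (mod 13).
    Reduce coefficients mod 13: 2·t ≡ 7 (mod 13).
    The inverse of 2 mod 13 is 7 (since 2·7 = 14 = 1·13 + 1), so t ≡ 7·7 = 49 ≡ 10 (mod 13).
    Then x = 2167 + 3135·10 = 33517, valid modulo lcm(3135, 13) = 40755: x ≡ 33517 (mod 40755).
Verify against each original: 33517 mod 5 = 2, 33517 mod 11 = 0, 33517 mod 19 = 1, 33517 mod 3 = 1, 33517 mod 13 = 3.

x ≡ 33517 (mod 40755).


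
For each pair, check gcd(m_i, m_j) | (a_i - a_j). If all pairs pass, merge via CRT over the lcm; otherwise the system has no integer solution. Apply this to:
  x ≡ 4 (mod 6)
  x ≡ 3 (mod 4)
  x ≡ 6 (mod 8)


Moduli 6, 4, 8 are not pairwise coprime, so CRT works modulo lcm(m_i) when all pairwise compatibility conditions hold.
Pairwise compatibility: gcd(m_i, m_j) must divide a_i - a_j for every pair.
Merge one congruence at a time:
  Start: x ≡ 4 (mod 6).
  Combine with x ≡ 3 (mod 4): gcd(6, 4) = 2, and 3 - 4 = -1 is NOT divisible by 2.
    ⇒ system is inconsistent (no integer solution).

No solution (the system is inconsistent).


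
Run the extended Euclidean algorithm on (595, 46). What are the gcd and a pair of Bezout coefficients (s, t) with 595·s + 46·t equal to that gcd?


Euclidean algorithm on (595, 46) — divide until remainder is 0:
  595 = 12 · 46 + 43
  46 = 1 · 43 + 3
  43 = 14 · 3 + 1
  3 = 3 · 1 + 0
gcd(595, 46) = 1.
Track Bezout coefficients alongside the remainders: start with r₀ = 595 = a·1 + b·0 (s = 1, t = 0) and r₁ = 46 = a·0 + b·1 (s = 0, t = 1); each new remainder r_{k+1} = r_{k-1} − q_k·r_k inherits s_{k+1} = s_{k-1} − q_k·s_k, t_{k+1} = t_{k-1} − q_k·t_k, so r_k = a·s_k + b·t_k at every step:
  q = 12: r = 43, s = 1 − 12·0 = 1, t = 0 − 12·1 = -12  (check: 595·1 + 46·(-12) = 43)
  q = 1: r = 3, s = 0 − 1·1 = -1, t = 1 − 1·(-12) = 13  (check: 595·(-1) + 46·13 = 3)
  q = 14: r = 1, s = 1 − 14·(-1) = 15, t = -12 − 14·13 = -194  (check: 595·15 + 46·(-194) = 1)
The row with r = 1 (the gcd) gives the Bezout coefficients s = 15, t = -194.
Result: 595 · (15) + 46 · (-194) = 1.

gcd(595, 46) = 1; s = 15, t = -194 (check: 595·15 + 46·(-194) = 1).


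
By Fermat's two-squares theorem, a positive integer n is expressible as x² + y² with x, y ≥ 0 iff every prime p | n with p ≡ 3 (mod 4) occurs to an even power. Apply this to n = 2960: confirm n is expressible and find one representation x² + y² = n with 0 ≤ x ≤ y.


Step 1: Factor n = 2960 = 2^4 · 5 · 37.
Step 2: Check the mod-4 condition on each prime factor: 2 = 2 (special); 5 ≡ 1 (mod 4), exponent 1; 37 ≡ 1 (mod 4), exponent 1.
All primes ≡ 3 (mod 4) appear to even exponent (or don't appear), so by the two-squares theorem n IS expressible as a sum of two squares.
Step 3: Build a representation. Group n = k² · m with k = 4 and m = 5 · 37 = 185 (a product of primes ≡ 1 (mod 4)); a representation of m scales to one of n via (k·x)² + (k·y)² = k²(x² + y²). Each prime p ≡ 1 (mod 4) is itself a sum of two squares; find a² by testing p − a² for a perfect square:
  5: 5 − 1² = 4 = 2² ⇒ 5 = 1² + 2².
  37: 37 − 1² = 36 = 6² ⇒ 37 = 1² + 6².
  Combine using the Brahmagupta–Fibonacci identity (a² + b²)(c² + d²) = (ac − bd)² + (ad + bc)² = (ac + bd)² + (ad − bc)²:
  5 · 37 = 185: from (1² + 2²)(1² + 6²), take (1·1 − 2·6, 1·6 + 2·1) = (1 − 12, 6 + 2) = (-11, 8); dropping signs (only squares matter) gives (11, 8); check 11² + 8² = 121 + 64 = 185 ✓.
  Scale by k = 4: (4·11, 4·8) = (44, 32).
Step 4: Order so x ≤ y and verify: 32² + 44² = 1024 + 1936 = 2960 = n. ✓

n = 2960 = 32² + 44² (one valid representation with x ≤ y).


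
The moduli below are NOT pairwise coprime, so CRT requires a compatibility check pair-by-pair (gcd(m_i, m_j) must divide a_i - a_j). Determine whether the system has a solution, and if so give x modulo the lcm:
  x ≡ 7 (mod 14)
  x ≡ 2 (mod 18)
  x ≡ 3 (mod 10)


Moduli 14, 18, 10 are not pairwise coprime, so CRT works modulo lcm(m_i) when all pairwise compatibility conditions hold.
Pairwise compatibility: gcd(m_i, m_j) must divide a_i - a_j for every pair.
Merge one congruence at a time:
  Start: x ≡ 7 (mod 14).
  Combine with x ≡ 2 (mod 18): gcd(14, 18) = 2, and 2 - 7 = -5 is NOT divisible by 2.
    ⇒ system is inconsistent (no integer solution).

No solution (the system is inconsistent).


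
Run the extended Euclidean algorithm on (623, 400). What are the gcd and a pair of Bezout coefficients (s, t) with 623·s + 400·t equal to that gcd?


Euclidean algorithm on (623, 400) — divide until remainder is 0:
  623 = 1 · 400 + 223
  400 = 1 · 223 + 177
  223 = 1 · 177 + 46
  177 = 3 · 46 + 39
  46 = 1 · 39 + 7
  39 = 5 · 7 + 4
  7 = 1 · 4 + 3
  4 = 1 · 3 + 1
  3 = 3 · 1 + 0
gcd(623, 400) = 1.
Track Bezout coefficients alongside the remainders: start with r₀ = 623 = a·1 + b·0 (s = 1, t = 0) and r₁ = 400 = a·0 + b·1 (s = 0, t = 1); each new remainder r_{k+1} = r_{k-1} − q_k·r_k inherits s_{k+1} = s_{k-1} − q_k·s_k, t_{k+1} = t_{k-1} − q_k·t_k, so r_k = a·s_k + b·t_k at every step:
  q = 1: r = 223, s = 1 − 1·0 = 1, t = 0 − 1·1 = -1  (check: 623·1 + 400·(-1) = 223)
  q = 1: r = 177, s = 0 − 1·1 = -1, t = 1 − 1·(-1) = 2  (check: 623·(-1) + 400·2 = 177)
  q = 1: r = 46, s = 1 − 1·(-1) = 2, t = -1 − 1·2 = -3  (check: 623·2 + 400·(-3) = 46)
  q = 3: r = 39, s = -1 − 3·2 = -7, t = 2 − 3·(-3) = 11  (check: 623·(-7) + 400·11 = 39)
  q = 1: r = 7, s = 2 − 1·(-7) = 9, t = -3 − 1·11 = -14  (check: 623·9 + 400·(-14) = 7)
  q = 5: r = 4, s = -7 − 5·9 = -52, t = 11 − 5·(-14) = 81  (check: 623·(-52) + 400·81 = 4)
  q = 1: r = 3, s = 9 − 1·(-52) = 61, t = -14 − 1·81 = -95  (check: 623·61 + 400·(-95) = 3)
  q = 1: r = 1, s = -52 − 1·61 = -113, t = 81 − 1·(-95) = 176  (check: 623·(-113) + 400·176 = 1)
The row with r = 1 (the gcd) gives the Bezout coefficients s = -113, t = 176.
Result: 623 · (-113) + 400 · (176) = 1.

gcd(623, 400) = 1; s = -113, t = 176 (check: 623·(-113) + 400·176 = 1).


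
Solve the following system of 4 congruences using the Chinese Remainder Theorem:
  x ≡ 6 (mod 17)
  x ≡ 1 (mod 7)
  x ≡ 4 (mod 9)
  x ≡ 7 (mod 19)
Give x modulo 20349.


Product of moduli M = 17 · 7 · 9 · 19 = 20349.
Merge one congruence at a time:
  Start: x ≡ 6 (mod 17).
  Combine with x ≡ 1 (mod 7); new modulus lcm = 119.
    Write x = 6 + 17·t and substitute into x ≡ 1 (mod 7): 17·t ≡ 1 − 6 = -5 (mod 7).
    Reduce coefficients mod 7: 3·t ≡ 2 (mod 7).
    The inverse of 3 mod 7 is 5 (since 3·5 = 15 = 2·7 + 1), so t ≡ 5·2 = 10 ≡ 3 (mod 7).
    Then x = 6 + 17·3 = 57, valid modulo lcm(17, 7) = 119: x ≡ 57 (mod 119).
  Combine with x ≡ 4 (mod 9); new modulus lcm = 1071.
    Write x = 57 + 119·t and substitute into x ≡ 4 (mod 9): 119·t ≡ 4 − 57 = -53 (mod 9).
    Reduce coefficients mod 9: 2·t ≡ 1 (mod 9).
    The inverse of 2 mod 9 is 5 (since 2·5 = 10 = 1·9 + 1), so t ≡ 5·1 = 5 ≡ 5 (mod 9).
    Then x = 57 + 119·5 = 652, valid modulo lcm(119, 9) = 1071: x ≡ 652 (mod 1071).
  Combine with x ≡ 7 (mod 19); new modulus lcm = 20349.
    Write x = 652 + 1071·t and substitute into x ≡ 7 (mod 19): 1071·t ≡ 7 − 652 = -645 (mod 19).
    Reduce coefficients mod 19: 7·t ≡ 1 (mod 19).
    The inverse of 7 mod 19 is 11 (since 7·11 = 77 = 4·19 + 1), so t ≡ 11·1 = 11 ≡ 11 (mod 19).
    Then x = 652 + 1071·11 = 12433, valid modulo lcm(1071, 19) = 20349: x ≡ 12433 (mod 20349).
Verify against each original: 12433 mod 17 = 6, 12433 mod 7 = 1, 12433 mod 9 = 4, 12433 mod 19 = 7.

x ≡ 12433 (mod 20349).


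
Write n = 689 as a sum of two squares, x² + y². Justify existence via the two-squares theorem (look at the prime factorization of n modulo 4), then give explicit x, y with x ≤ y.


Step 1: Factor n = 689 = 13 · 53.
Step 2: Check the mod-4 condition on each prime factor: 13 ≡ 1 (mod 4), exponent 1; 53 ≡ 1 (mod 4), exponent 1.
All primes ≡ 3 (mod 4) appear to even exponent (or don't appear), so by the two-squares theorem n IS expressible as a sum of two squares.
Step 3: Build a representation. Here n = 13 · 53 is a product of primes ≡ 1 (mod 4). Each prime p ≡ 1 (mod 4) is itself a sum of two squares; find a² by testing p − a² for a perfect square:
  13: 13 − 1² = 12, 13 − 2² = 9 = 3² ⇒ 13 = 2² + 3².
  53: 53 − 1² = 52, 53 − 2² = 49 = 7² ⇒ 53 = 2² + 7².
  Combine using the Brahmagupta–Fibonacci identity (a² + b²)(c² + d²) = (ac − bd)² + (ad + bc)² = (ac + bd)² + (ad − bc)²:
  13 · 53 = 689: from (2² + 3²)(2² + 7²), take (2·2 − 3·7, 2·7 + 3·2) = (4 − 21, 14 + 6) = (-17, 20); dropping signs (only squares matter) gives (17, 20); check 17² + 20² = 289 + 400 = 689 ✓.
Step 4: Order so x ≤ y and verify: 17² + 20² = 289 + 400 = 689 = n. ✓

n = 689 = 17² + 20² (one valid representation with x ≤ y).


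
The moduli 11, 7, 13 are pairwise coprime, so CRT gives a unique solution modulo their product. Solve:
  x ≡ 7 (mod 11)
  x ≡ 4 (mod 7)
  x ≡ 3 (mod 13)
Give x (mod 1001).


Moduli 11, 7, 13 are pairwise coprime; by CRT there is a unique solution modulo M = 11 · 7 · 13 = 1001.
Solve pairwise, accumulating the modulus:
  Start with x ≡ 7 (mod 11).
  Combine with x ≡ 4 (mod 7): since gcd(11, 7) = 1, we get a unique residue mod 77.
    Write x = 7 + 11·t and substitute into x ≡ 4 (mod 7): 11·t ≡ 4 − 7 = -3 (mod 7).
    Reduce coefficients mod 7: 4·t ≡ 4 (mod 7).
    The inverse of 4 mod 7 is 2 (since 4·2 = 8 = 1·7 + 1), so t ≡ 2·4 = 8 ≡ 1 (mod 7).
    Then x = 7 + 11·1 = 18, valid modulo lcm(11, 7) = 77: x ≡ 18 (mod 77).
  Combine with x ≡ 3 (mod 13): since gcd(77, 13) = 1, we get a unique residue mod 1001.
    Write x = 18 + 77·t and substitute into x ≡ 3 (mod 13): 77·t ≡ 3 − 18 = -15 (mod 13).
    Reduce coefficients mod 13: 12·t ≡ 11 (mod 13).
    The inverse of 12 mod 13 is 12 (since 12·12 = 144 = 11·13 + 1), so t ≡ 12·11 = 132 ≡ 2 (mod 13).
    Then x = 18 + 77·2 = 172, valid modulo lcm(77, 13) = 1001: x ≡ 172 (mod 1001).
Verify: 172 mod 11 = 7 ✓, 172 mod 7 = 4 ✓, 172 mod 13 = 3 ✓.

x ≡ 172 (mod 1001).


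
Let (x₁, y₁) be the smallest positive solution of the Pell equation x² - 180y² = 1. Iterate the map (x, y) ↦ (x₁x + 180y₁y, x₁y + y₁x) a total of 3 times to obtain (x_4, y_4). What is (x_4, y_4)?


Step 1: Find the fundamental solution (x₁, y₁) of x² - 180y² = 1.
  Expand √180 as a continued fraction. a₀ = ⌊√180⌋ = 13; iterate m_{k+1} = d_k·a_k − m_k, d_{k+1} = (180 − m_{k+1}²)/d_k, a_{k+1} = ⌊(a₀ + m_{k+1})/d_{k+1}⌋ (starting m₀ = 0, d₀ = 1), with convergents p_k = a_k·p_{k-1} + p_{k-2}, q_k = a_k·q_{k-1} + q_{k-2} (p₋₁ = 1, q₋₁ = 0):
  k = 0: a₀ = 13; p₀/q₀ = 13/1; p₀² − 180·q₀² = 169 − 180 = -11.
  k = 1: m = 13, d = 11, a = ⌊(13 + 13)/11⌋ = 2; p/q = (2·13 + 1)/(2·1 + 0) = 27/2; p² − 180·q² = 729 − 720 = 9.
  k = 2: m = 9, d = 9, a = ⌊(13 + 9)/9⌋ = 2; p/q = (2·27 + 13)/(2·2 + 1) = 67/5; p² − 180·q² = 4489 − 4500 = -11.
  k = 3: m = 9, d = 11, a = ⌊(13 + 9)/11⌋ = 2; p/q = (2·67 + 27)/(2·5 + 2) = 161/12; p² − 180·q² = 25921 − 25920 = 1.
  The first convergent with p² − 180·q² = 1 gives the fundamental solution (x₁, y₁) = (161, 12).
Step 2: Apply the recurrence (x_{n+1}, y_{n+1}) = (x₁x_n + 180y₁y_n, x₁y_n + y₁x_n) repeatedly.
  From (x_1, y_1) = (161, 12): x_2 = 161·161 + 180·12·12 = 51841; y_2 = 161·12 + 12·161 = 3864.
  From (x_2, y_2) = (51841, 3864): x_3 = 161·51841 + 180·12·3864 = 16692641; y_3 = 161·3864 + 12·51841 = 1244196.
  From (x_3, y_3) = (16692641, 1244196): x_4 = 161·16692641 + 180·12·1244196 = 5374978561; y_4 = 161·1244196 + 12·16692641 = 400627248.
Step 3: Verify x_4² - 180·y_4² = 28890394531209630721 - 28890394531209630720 = 1 (should be 1). ✓

(x_1, y_1) = (161, 12); (x_4, y_4) = (5374978561, 400627248).
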